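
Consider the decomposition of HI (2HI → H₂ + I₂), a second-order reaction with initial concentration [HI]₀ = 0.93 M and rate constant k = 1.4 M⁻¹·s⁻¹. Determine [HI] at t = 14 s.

0.04837 M

Step 1: For a second-order reaction: 1/[HI] = 1/[HI]₀ + kt
Step 2: 1/[HI] = 1/0.93 + 1.4 × 14
Step 3: 1/[HI] = 1.075 + 19.6 = 20.68
Step 4: [HI] = 1/20.68 = 0.04837 M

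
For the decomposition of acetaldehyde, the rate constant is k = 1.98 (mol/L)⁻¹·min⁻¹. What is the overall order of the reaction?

second order (2)

Step 1: The units of k for an nth-order reaction are (concentration)^(1-n)·(time)⁻¹.
Step 2: Here k has units (mol/L)⁻¹·min⁻¹, so the concentration exponent is -1.
Step 3: 1 - n = -1 ⇒ n = 2. The reaction is second order.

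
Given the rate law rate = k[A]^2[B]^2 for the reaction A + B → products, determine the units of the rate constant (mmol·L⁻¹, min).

(mmol·L⁻¹)⁻³·min⁻¹

Step 1: Overall order = 2 + 2 = 4.
Step 2: rate has units mmol·L⁻¹·min⁻¹; [A]^2[B]^2 has units (mmol·L⁻¹)^4.
Step 3: k = rate/([A]^2[B]^2), so units of k = (mmol·L⁻¹)^(1-4)·min⁻¹ = (mmol·L⁻¹)⁻³·min⁻¹.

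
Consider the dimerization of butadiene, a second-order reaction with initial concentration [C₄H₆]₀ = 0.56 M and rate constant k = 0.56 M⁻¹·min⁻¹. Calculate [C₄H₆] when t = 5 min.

0.2181 M

Step 1: For a second-order reaction: 1/[C₄H₆] = 1/[C₄H₆]₀ + kt
Step 2: 1/[C₄H₆] = 1/0.56 + 0.56 × 5
Step 3: 1/[C₄H₆] = 1.786 + 2.8 = 4.586
Step 4: [C₄H₆] = 1/4.586 = 0.2181 M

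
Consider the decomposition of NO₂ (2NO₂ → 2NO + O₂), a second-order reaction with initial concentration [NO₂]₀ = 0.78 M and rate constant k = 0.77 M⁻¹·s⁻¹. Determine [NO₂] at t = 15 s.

0.07793 M

Step 1: For a second-order reaction: 1/[NO₂] = 1/[NO₂]₀ + kt
Step 2: 1/[NO₂] = 1/0.78 + 0.77 × 15
Step 3: 1/[NO₂] = 1.282 + 11.55 = 12.83
Step 4: [NO₂] = 1/12.83 = 0.07793 M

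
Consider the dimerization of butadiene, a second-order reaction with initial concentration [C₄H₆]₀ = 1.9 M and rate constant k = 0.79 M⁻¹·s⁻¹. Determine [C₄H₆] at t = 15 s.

0.0808 M

Step 1: For a second-order reaction: 1/[C₄H₆] = 1/[C₄H₆]₀ + kt
Step 2: 1/[C₄H₆] = 1/1.9 + 0.79 × 15
Step 3: 1/[C₄H₆] = 0.5263 + 11.85 = 12.38
Step 4: [C₄H₆] = 1/12.38 = 0.0808 M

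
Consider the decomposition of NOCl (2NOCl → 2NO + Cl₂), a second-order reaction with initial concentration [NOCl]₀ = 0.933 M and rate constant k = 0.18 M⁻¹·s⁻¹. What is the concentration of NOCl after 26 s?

0.1739 M

Step 1: For a second-order reaction: 1/[NOCl] = 1/[NOCl]₀ + kt
Step 2: 1/[NOCl] = 1/0.933 + 0.18 × 26
Step 3: 1/[NOCl] = 1.072 + 4.68 = 5.752
Step 4: [NOCl] = 1/5.752 = 0.1739 M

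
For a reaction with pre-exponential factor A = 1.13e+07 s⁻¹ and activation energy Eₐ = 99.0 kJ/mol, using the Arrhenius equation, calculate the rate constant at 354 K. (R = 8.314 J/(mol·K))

2.78e-08 s⁻¹

Step 1: Use the Arrhenius equation: k = A × exp(-Eₐ/RT)
Step 2: Convert Eₐ to J/mol: 99.0 kJ/mol = 99000 J/mol
Step 3: Calculate the exponent: -Eₐ/(RT) = -99000/(8.314 × 354) = -33.63736
Step 4: k = 1.13e+07 × exp(-33.63736)
Step 5: k = 1.13e+07 × 2.46309e-15 = 2.7833e-08 s⁻¹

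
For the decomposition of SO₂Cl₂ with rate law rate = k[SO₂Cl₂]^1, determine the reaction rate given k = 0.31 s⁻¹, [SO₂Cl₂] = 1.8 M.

0.558 M/s

Step 1: Identify the rate law: rate = k[SO₂Cl₂]^1
Step 2: Substitute values: rate = 0.31 × (1.8)^1
Step 3: Calculate: rate = 0.31 × 1.8 = 0.558 M/s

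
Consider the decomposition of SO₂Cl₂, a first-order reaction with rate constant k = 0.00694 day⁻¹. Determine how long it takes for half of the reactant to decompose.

99.88 day

Step 1: For a first-order reaction, t₁/₂ = ln(2)/k
Step 2: t₁/₂ = ln(2)/0.00694
Step 3: t₁/₂ = 0.6931/0.00694 = 99.88 day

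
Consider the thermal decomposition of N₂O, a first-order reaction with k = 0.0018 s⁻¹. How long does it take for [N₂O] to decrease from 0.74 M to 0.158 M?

857.8 s

Step 1: For first-order: t = ln([N₂O]₀/[N₂O])/k
Step 2: t = ln(0.74/0.158)/0.0018
Step 3: t = ln(4.684)/0.0018
Step 4: t = 1.544/0.0018 = 857.8 s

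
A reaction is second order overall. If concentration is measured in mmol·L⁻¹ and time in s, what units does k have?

(mmol·L⁻¹)⁻¹·s⁻¹

Step 1: For overall order n, rate = k × (concentration)^n.
Step 2: Rate has units mmol·L⁻¹·s⁻¹; concentration term has units (mmol·L⁻¹)^2.
Step 3: k = rate / (concentration)^n, so units of k = (mmol·L⁻¹)^(1-2)·s⁻¹ = (mmol·L⁻¹)⁻¹·s⁻¹.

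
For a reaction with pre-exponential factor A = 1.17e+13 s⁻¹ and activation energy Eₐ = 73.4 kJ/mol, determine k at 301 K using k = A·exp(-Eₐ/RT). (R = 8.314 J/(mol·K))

2.14e+00 s⁻¹

Step 1: Use the Arrhenius equation: k = A × exp(-Eₐ/RT)
Step 2: Convert Eₐ to J/mol: 73.4 kJ/mol = 73400 J/mol
Step 3: Calculate the exponent: -Eₐ/(RT) = -73400/(8.314 × 301) = -29.33051
Step 4: k = 1.17e+13 × exp(-29.33051)
Step 5: k = 1.17e+13 × 1.82777e-13 = 2.1385e+00 s⁻¹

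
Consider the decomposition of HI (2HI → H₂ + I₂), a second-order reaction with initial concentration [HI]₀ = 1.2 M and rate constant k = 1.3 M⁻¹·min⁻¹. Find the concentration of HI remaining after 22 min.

0.03398 M

Step 1: For a second-order reaction: 1/[HI] = 1/[HI]₀ + kt
Step 2: 1/[HI] = 1/1.2 + 1.3 × 22
Step 3: 1/[HI] = 0.8333 + 28.6 = 29.43
Step 4: [HI] = 1/29.43 = 0.03398 M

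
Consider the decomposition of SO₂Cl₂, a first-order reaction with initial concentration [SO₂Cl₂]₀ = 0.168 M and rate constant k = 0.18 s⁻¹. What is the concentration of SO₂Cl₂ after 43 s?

7.309e-05 M

Step 1: For a first-order reaction: [SO₂Cl₂] = [SO₂Cl₂]₀ × e^(-kt)
Step 2: [SO₂Cl₂] = 0.168 × e^(-0.18 × 43)
Step 3: [SO₂Cl₂] = 0.168 × e^(-7.74)
Step 4: [SO₂Cl₂] = 0.168 × 0.000435072 = 7.309e-05 M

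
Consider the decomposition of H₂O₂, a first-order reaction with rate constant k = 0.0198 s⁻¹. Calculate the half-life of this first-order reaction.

35.01 s

Step 1: For a first-order reaction, t₁/₂ = ln(2)/k
Step 2: t₁/₂ = ln(2)/0.0198
Step 3: t₁/₂ = 0.6931/0.0198 = 35.01 s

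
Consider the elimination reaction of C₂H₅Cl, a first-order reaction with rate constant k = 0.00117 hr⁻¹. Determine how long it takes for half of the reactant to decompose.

592.4 hr

Step 1: For a first-order reaction, t₁/₂ = ln(2)/k
Step 2: t₁/₂ = ln(2)/0.00117
Step 3: t₁/₂ = 0.6931/0.00117 = 592.4 hr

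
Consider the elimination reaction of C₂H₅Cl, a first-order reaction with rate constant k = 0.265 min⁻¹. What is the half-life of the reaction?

2.616 min

Step 1: For a first-order reaction, t₁/₂ = ln(2)/k
Step 2: t₁/₂ = ln(2)/0.265
Step 3: t₁/₂ = 0.6931/0.265 = 2.616 min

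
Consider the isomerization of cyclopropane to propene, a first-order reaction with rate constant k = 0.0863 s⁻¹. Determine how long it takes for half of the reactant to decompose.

8.032 s

Step 1: For a first-order reaction, t₁/₂ = ln(2)/k
Step 2: t₁/₂ = ln(2)/0.0863
Step 3: t₁/₂ = 0.6931/0.0863 = 8.032 s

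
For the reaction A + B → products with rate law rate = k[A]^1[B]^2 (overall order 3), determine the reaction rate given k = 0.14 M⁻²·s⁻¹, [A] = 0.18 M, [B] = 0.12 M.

0.0003629 M/s

Step 1: The rate law is rate = k[A]^1[B]^2, overall order = 1+2 = 3
Step 2: Substitute values: rate = 0.14 × (0.18)^1 × (0.12)^2
Step 3: rate = 0.14 × 0.18 × 0.0144 = 0.00036288 M/s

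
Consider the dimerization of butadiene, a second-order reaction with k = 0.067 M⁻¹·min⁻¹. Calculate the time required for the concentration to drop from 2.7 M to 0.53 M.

22.63 min

Step 1: For second-order: t = (1/[C₄H₆] - 1/[C₄H₆]₀)/k
Step 2: t = (1/0.53 - 1/2.7)/0.067
Step 3: t = (1.887 - 0.3704)/0.067
Step 4: t = 1.516/0.067 = 22.63 min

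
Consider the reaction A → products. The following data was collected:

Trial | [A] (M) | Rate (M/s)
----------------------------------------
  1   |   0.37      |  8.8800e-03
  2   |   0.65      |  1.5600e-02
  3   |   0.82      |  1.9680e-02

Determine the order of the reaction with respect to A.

first order (1)

Step 1: Compare trials to find order n where rate₂/rate₁ = ([A]₂/[A]₁)^n
Step 2: rate₂/rate₁ = 1.5600e-02/8.8800e-03 = 1.757
Step 3: [A]₂/[A]₁ = 0.65/0.37 = 1.757
Step 4: n = ln(1.757)/ln(1.757) = 1.00 ≈ 1
Step 5: The reaction is first order in A.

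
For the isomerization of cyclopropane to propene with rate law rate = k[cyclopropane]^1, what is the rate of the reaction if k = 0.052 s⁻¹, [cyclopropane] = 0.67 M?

0.03484 M/s

Step 1: Identify the rate law: rate = k[cyclopropane]^1
Step 2: Substitute values: rate = 0.052 × (0.67)^1
Step 3: Calculate: rate = 0.052 × 0.67 = 0.03484 M/s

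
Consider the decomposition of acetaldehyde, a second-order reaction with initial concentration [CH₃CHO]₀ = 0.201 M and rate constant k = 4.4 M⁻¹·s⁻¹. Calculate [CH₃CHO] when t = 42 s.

0.005269 M

Step 1: For a second-order reaction: 1/[CH₃CHO] = 1/[CH₃CHO]₀ + kt
Step 2: 1/[CH₃CHO] = 1/0.201 + 4.4 × 42
Step 3: 1/[CH₃CHO] = 4.975 + 184.8 = 189.8
Step 4: [CH₃CHO] = 1/189.8 = 0.005269 M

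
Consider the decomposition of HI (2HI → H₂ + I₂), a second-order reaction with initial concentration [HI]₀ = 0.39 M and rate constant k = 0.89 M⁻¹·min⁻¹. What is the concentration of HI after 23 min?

0.04341 M

Step 1: For a second-order reaction: 1/[HI] = 1/[HI]₀ + kt
Step 2: 1/[HI] = 1/0.39 + 0.89 × 23
Step 3: 1/[HI] = 2.564 + 20.47 = 23.03
Step 4: [HI] = 1/23.03 = 0.04341 M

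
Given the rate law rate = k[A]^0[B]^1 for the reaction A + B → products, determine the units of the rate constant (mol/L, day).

day⁻¹

Step 1: Overall order = 0 + 1 = 1.
Step 2: rate has units mol/L·day⁻¹; [A]^0[B]^1 has units (mol/L)^1.
Step 3: k = rate/([A]^0[B]^1), so units of k = (mol/L)^(1-1)·day⁻¹ = day⁻¹.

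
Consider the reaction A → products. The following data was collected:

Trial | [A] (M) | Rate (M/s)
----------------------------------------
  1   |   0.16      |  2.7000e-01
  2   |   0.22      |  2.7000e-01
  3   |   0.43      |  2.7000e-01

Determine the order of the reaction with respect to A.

zeroth order (0)

Step 1: Compare trials - when concentration changes, rate stays constant.
Step 2: rate₂/rate₁ = 2.7000e-01/2.7000e-01 = 1
Step 3: [A]₂/[A]₁ = 0.22/0.16 = 1.375
Step 4: Since rate ratio ≈ (conc ratio)^0, the reaction is zeroth order.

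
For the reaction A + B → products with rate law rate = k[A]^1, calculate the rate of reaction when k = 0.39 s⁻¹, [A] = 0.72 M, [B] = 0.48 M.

0.2808 M/s

Step 1: The rate law is rate = k[A]^1
Step 2: Note that the rate does not depend on [B] (zero order in B).
Step 3: rate = 0.39 × (0.72)^1 = 0.2808 M/s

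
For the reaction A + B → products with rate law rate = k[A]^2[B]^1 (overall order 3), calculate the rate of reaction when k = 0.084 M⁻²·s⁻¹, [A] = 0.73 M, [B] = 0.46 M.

0.02059 M/s

Step 1: The rate law is rate = k[A]^2[B]^1, overall order = 2+1 = 3
Step 2: Substitute values: rate = 0.084 × (0.73)^2 × (0.46)^1
Step 3: rate = 0.084 × 0.5329 × 0.46 = 0.0205913 M/s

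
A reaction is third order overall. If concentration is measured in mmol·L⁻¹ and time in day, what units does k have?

(mmol·L⁻¹)⁻²·day⁻¹

Step 1: For overall order n, rate = k × (concentration)^n.
Step 2: Rate has units mmol·L⁻¹·day⁻¹; concentration term has units (mmol·L⁻¹)^3.
Step 3: k = rate / (concentration)^n, so units of k = (mmol·L⁻¹)^(1-3)·day⁻¹ = (mmol·L⁻¹)⁻²·day⁻¹.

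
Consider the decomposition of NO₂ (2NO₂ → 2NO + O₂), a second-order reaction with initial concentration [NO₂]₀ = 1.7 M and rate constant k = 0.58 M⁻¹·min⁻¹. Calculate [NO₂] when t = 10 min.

0.1565 M

Step 1: For a second-order reaction: 1/[NO₂] = 1/[NO₂]₀ + kt
Step 2: 1/[NO₂] = 1/1.7 + 0.58 × 10
Step 3: 1/[NO₂] = 0.5882 + 5.8 = 6.388
Step 4: [NO₂] = 1/6.388 = 0.1565 M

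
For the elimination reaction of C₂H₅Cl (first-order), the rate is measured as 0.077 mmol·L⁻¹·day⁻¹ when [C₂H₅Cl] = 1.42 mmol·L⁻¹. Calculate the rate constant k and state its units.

0.05423 day⁻¹

Step 1: rate = k[C₂H₅Cl]^1, so k = rate / [C₂H₅Cl]^1.
Step 2: k = 0.077 / (1.42)^1 = 0.077 / 1.42.
Step 3: k = 0.05423 day⁻¹.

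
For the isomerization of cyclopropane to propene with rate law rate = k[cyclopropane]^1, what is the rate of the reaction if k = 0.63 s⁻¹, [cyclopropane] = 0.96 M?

0.6048 M/s

Step 1: Identify the rate law: rate = k[cyclopropane]^1
Step 2: Substitute values: rate = 0.63 × (0.96)^1
Step 3: Calculate: rate = 0.63 × 0.96 = 0.6048 M/s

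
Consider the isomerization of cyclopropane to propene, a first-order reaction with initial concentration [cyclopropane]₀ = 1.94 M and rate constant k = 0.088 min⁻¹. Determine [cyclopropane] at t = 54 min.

0.01675 M

Step 1: For a first-order reaction: [cyclopropane] = [cyclopropane]₀ × e^(-kt)
Step 2: [cyclopropane] = 1.94 × e^(-0.088 × 54)
Step 3: [cyclopropane] = 1.94 × e^(-4.752)
Step 4: [cyclopropane] = 1.94 × 0.00863441 = 0.01675 M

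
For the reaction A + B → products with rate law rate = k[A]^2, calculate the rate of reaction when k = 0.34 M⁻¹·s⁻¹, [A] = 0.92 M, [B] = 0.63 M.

0.2878 M/s

Step 1: The rate law is rate = k[A]^2
Step 2: Note that the rate does not depend on [B] (zero order in B).
Step 3: rate = 0.34 × (0.92)^2 = 0.287776 M/s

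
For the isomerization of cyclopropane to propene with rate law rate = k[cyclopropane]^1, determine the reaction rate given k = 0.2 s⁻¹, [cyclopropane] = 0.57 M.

0.114 M/s

Step 1: Identify the rate law: rate = k[cyclopropane]^1
Step 2: Substitute values: rate = 0.2 × (0.57)^1
Step 3: Calculate: rate = 0.2 × 0.57 = 0.114 M/s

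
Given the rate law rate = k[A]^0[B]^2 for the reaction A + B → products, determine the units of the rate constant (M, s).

M⁻¹·s⁻¹

Step 1: Overall order = 0 + 2 = 2.
Step 2: rate has units M·s⁻¹; [A]^0[B]^2 has units M^2.
Step 3: k = rate/([A]^0[B]^2), so units of k = M^(1-2)·s⁻¹ = M⁻¹·s⁻¹.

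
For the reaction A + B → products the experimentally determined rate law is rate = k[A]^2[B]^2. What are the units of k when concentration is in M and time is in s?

M⁻³·s⁻¹

Step 1: Overall order = 2 + 2 = 4.
Step 2: rate has units M·s⁻¹; [A]^2[B]^2 has units M^4.
Step 3: k = rate/([A]^2[B]^2), so units of k = M^(1-4)·s⁻¹ = M⁻³·s⁻¹.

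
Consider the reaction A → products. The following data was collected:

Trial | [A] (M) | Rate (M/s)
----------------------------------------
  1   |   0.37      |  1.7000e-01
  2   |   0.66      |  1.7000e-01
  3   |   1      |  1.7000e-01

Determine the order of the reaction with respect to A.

zeroth order (0)

Step 1: Compare trials - when concentration changes, rate stays constant.
Step 2: rate₂/rate₁ = 1.7000e-01/1.7000e-01 = 1
Step 3: [A]₂/[A]₁ = 0.66/0.37 = 1.784
Step 4: Since rate ratio ≈ (conc ratio)^0, the reaction is zeroth order.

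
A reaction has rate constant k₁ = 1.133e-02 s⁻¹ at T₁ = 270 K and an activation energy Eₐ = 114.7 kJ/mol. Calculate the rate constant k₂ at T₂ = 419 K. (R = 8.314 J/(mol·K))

8.820e+05 s⁻¹

Step 1: Use the two-temperature Arrhenius form: ln(k₂/k₁) = -Eₐ/R × (1/T₂ - 1/T₁)
Step 2: Convert Eₐ to J/mol: 114.7 kJ/mol = 114700 J/mol
Step 3: 1/T₂ - 1/T₁ = 1/419 - 1/270 = -1.317069e-03 K⁻¹
Step 4: ln(k₂/k₁) = -114700/8.314 × -1.317069e-03 = 18.17029
Step 5: k₂ = k₁ × exp(18.17029) = 1.133e-02 × 7.78497e+07 = 8.820e+05 s⁻¹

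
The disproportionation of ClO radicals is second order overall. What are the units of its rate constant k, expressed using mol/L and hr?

(mol/L)⁻¹·hr⁻¹

Step 1: For overall order n, rate = k × (concentration)^n.
Step 2: Rate has units mol/L·hr⁻¹; concentration term has units (mol/L)^2.
Step 3: k = rate / (concentration)^n, so units of k = (mol/L)^(1-2)·hr⁻¹ = (mol/L)⁻¹·hr⁻¹.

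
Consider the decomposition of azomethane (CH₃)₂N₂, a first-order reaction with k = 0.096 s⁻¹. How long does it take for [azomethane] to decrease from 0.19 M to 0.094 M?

7.331 s

Step 1: For first-order: t = ln([azomethane]₀/[azomethane])/k
Step 2: t = ln(0.19/0.094)/0.096
Step 3: t = ln(2.021)/0.096
Step 4: t = 0.7037/0.096 = 7.331 s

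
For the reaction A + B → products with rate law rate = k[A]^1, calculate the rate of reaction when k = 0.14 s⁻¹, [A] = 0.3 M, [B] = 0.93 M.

0.042 M/s

Step 1: The rate law is rate = k[A]^1
Step 2: Note that the rate does not depend on [B] (zero order in B).
Step 3: rate = 0.14 × (0.3)^1 = 0.042 M/s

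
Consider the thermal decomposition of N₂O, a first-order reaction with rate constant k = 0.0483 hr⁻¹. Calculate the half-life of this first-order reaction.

14.35 hr

Step 1: For a first-order reaction, t₁/₂ = ln(2)/k
Step 2: t₁/₂ = ln(2)/0.0483
Step 3: t₁/₂ = 0.6931/0.0483 = 14.35 hr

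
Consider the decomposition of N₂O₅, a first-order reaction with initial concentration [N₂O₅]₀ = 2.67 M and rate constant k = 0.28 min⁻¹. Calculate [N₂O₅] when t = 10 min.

0.1624 M

Step 1: For a first-order reaction: [N₂O₅] = [N₂O₅]₀ × e^(-kt)
Step 2: [N₂O₅] = 2.67 × e^(-0.28 × 10)
Step 3: [N₂O₅] = 2.67 × e^(-2.8)
Step 4: [N₂O₅] = 2.67 × 0.0608101 = 0.1624 M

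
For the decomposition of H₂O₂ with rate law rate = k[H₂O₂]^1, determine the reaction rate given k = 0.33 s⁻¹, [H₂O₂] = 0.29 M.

0.0957 M/s

Step 1: Identify the rate law: rate = k[H₂O₂]^1
Step 2: Substitute values: rate = 0.33 × (0.29)^1
Step 3: Calculate: rate = 0.33 × 0.29 = 0.0957 M/s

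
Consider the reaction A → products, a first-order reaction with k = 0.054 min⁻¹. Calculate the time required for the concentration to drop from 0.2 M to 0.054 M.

24.25 min

Step 1: For first-order: t = ln([A]₀/[A])/k
Step 2: t = ln(0.2/0.054)/0.054
Step 3: t = ln(3.704)/0.054
Step 4: t = 1.309/0.054 = 24.25 min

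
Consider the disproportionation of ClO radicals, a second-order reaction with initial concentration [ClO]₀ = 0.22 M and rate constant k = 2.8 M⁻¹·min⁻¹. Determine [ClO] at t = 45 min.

0.00766 M

Step 1: For a second-order reaction: 1/[ClO] = 1/[ClO]₀ + kt
Step 2: 1/[ClO] = 1/0.22 + 2.8 × 45
Step 3: 1/[ClO] = 4.545 + 126 = 130.5
Step 4: [ClO] = 1/130.5 = 0.00766 M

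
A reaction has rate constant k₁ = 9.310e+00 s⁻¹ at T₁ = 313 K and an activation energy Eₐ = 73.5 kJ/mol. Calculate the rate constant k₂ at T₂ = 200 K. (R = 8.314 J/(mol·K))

1.093e-06 s⁻¹

Step 1: Use the two-temperature Arrhenius form: ln(k₂/k₁) = -Eₐ/R × (1/T₂ - 1/T₁)
Step 2: Convert Eₐ to J/mol: 73.5 kJ/mol = 73500 J/mol
Step 3: 1/T₂ - 1/T₁ = 1/200 - 1/313 = 1.805112e-03 K⁻¹
Step 4: ln(k₂/k₁) = -73500/8.314 × 1.805112e-03 = -15.95811
Step 5: k₂ = k₁ × exp(-15.95811) = 9.310e+00 × 1.17349e-07 = 1.093e-06 s⁻¹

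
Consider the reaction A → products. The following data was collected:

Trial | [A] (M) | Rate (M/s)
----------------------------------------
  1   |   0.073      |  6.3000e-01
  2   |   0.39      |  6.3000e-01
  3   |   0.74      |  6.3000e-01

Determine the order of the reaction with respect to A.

zeroth order (0)

Step 1: Compare trials - when concentration changes, rate stays constant.
Step 2: rate₂/rate₁ = 6.3000e-01/6.3000e-01 = 1
Step 3: [A]₂/[A]₁ = 0.39/0.073 = 5.342
Step 4: Since rate ratio ≈ (conc ratio)^0, the reaction is zeroth order.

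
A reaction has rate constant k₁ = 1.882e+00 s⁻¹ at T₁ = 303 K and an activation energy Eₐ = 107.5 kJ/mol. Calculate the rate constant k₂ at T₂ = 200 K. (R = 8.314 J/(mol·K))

5.373e-10 s⁻¹

Step 1: Use the two-temperature Arrhenius form: ln(k₂/k₁) = -Eₐ/R × (1/T₂ - 1/T₁)
Step 2: Convert Eₐ to J/mol: 107.5 kJ/mol = 107500 J/mol
Step 3: 1/T₂ - 1/T₁ = 1/200 - 1/303 = 1.699670e-03 K⁻¹
Step 4: ln(k₂/k₁) = -107500/8.314 × 1.699670e-03 = -21.97673
Step 5: k₂ = k₁ × exp(-21.97673) = 1.882e+00 × 2.85514e-10 = 5.373e-10 s⁻¹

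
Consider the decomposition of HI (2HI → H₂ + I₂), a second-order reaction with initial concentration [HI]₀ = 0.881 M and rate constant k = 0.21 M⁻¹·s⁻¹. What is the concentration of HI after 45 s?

0.09447 M

Step 1: For a second-order reaction: 1/[HI] = 1/[HI]₀ + kt
Step 2: 1/[HI] = 1/0.881 + 0.21 × 45
Step 3: 1/[HI] = 1.135 + 9.45 = 10.59
Step 4: [HI] = 1/10.59 = 0.09447 M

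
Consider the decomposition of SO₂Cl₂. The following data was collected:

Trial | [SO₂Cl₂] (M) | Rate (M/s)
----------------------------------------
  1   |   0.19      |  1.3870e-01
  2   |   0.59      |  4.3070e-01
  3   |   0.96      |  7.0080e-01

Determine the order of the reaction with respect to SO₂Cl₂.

first order (1)

Step 1: Compare trials to find order n where rate₂/rate₁ = ([SO₂Cl₂]₂/[SO₂Cl₂]₁)^n
Step 2: rate₂/rate₁ = 4.3070e-01/1.3870e-01 = 3.105
Step 3: [SO₂Cl₂]₂/[SO₂Cl₂]₁ = 0.59/0.19 = 3.105
Step 4: n = ln(3.105)/ln(3.105) = 1.00 ≈ 1
Step 5: The reaction is first order in SO₂Cl₂.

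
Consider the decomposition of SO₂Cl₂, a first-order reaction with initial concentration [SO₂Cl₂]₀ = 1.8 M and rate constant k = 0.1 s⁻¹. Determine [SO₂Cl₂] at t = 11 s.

0.5992 M

Step 1: For a first-order reaction: [SO₂Cl₂] = [SO₂Cl₂]₀ × e^(-kt)
Step 2: [SO₂Cl₂] = 1.8 × e^(-0.1 × 11)
Step 3: [SO₂Cl₂] = 1.8 × e^(-1.1)
Step 4: [SO₂Cl₂] = 1.8 × 0.332871 = 0.5992 M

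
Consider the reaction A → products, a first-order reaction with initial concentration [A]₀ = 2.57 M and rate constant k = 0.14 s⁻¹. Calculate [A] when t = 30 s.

0.03854 M

Step 1: For a first-order reaction: [A] = [A]₀ × e^(-kt)
Step 2: [A] = 2.57 × e^(-0.14 × 30)
Step 3: [A] = 2.57 × e^(-4.2)
Step 4: [A] = 2.57 × 0.0149956 = 0.03854 M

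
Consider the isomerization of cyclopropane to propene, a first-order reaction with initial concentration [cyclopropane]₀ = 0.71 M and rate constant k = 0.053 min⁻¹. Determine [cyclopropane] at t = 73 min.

0.01482 M

Step 1: For a first-order reaction: [cyclopropane] = [cyclopropane]₀ × e^(-kt)
Step 2: [cyclopropane] = 0.71 × e^(-0.053 × 73)
Step 3: [cyclopropane] = 0.71 × e^(-3.869)
Step 4: [cyclopropane] = 0.71 × 0.0208792 = 0.01482 M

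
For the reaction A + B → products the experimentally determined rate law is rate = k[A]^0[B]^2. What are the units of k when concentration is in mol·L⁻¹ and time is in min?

(mol·L⁻¹)⁻¹·min⁻¹

Step 1: Overall order = 0 + 2 = 2.
Step 2: rate has units mol·L⁻¹·min⁻¹; [A]^0[B]^2 has units (mol·L⁻¹)^2.
Step 3: k = rate/([A]^0[B]^2), so units of k = (mol·L⁻¹)^(1-2)·min⁻¹ = (mol·L⁻¹)⁻¹·min⁻¹.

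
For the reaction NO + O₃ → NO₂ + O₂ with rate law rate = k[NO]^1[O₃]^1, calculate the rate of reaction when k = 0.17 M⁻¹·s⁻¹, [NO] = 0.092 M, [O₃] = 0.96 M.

0.01501 M/s

Step 1: The rate law is rate = k[NO]^1[O₃]^1
Step 2: Substitute: rate = 0.17 × (0.092)^1 × (0.96)^1
Step 3: rate = 0.17 × 0.092 × 0.96 = 0.0150144 M/s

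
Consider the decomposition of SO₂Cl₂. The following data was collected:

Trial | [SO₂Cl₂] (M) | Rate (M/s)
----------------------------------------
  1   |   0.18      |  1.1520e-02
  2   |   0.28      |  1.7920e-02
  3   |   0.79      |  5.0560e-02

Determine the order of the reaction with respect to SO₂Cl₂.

first order (1)

Step 1: Compare trials to find order n where rate₂/rate₁ = ([SO₂Cl₂]₂/[SO₂Cl₂]₁)^n
Step 2: rate₂/rate₁ = 1.7920e-02/1.1520e-02 = 1.556
Step 3: [SO₂Cl₂]₂/[SO₂Cl₂]₁ = 0.28/0.18 = 1.556
Step 4: n = ln(1.556)/ln(1.556) = 1.00 ≈ 1
Step 5: The reaction is first order in SO₂Cl₂.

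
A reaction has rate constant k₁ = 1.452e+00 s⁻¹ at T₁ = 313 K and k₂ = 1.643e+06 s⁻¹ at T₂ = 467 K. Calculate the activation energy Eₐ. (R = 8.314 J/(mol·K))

110.0 kJ/mol

Step 1: Use the two-temperature Arrhenius form: ln(k₂/k₁) = -Eₐ/R × (1/T₂ - 1/T₁)
Step 2: ln(k₂/k₁) = ln(1.643e+06/1.452e+00) = ln(1.13154e+06) = 13.9391
Step 3: 1/T₂ - 1/T₁ = 1/467 - 1/313 = -1.053561e-03 K⁻¹
Step 4: Eₐ = -R × ln(k₂/k₁) / (1/T₂ - 1/T₁) = -8.314 × 13.9391 / -1.053561e-03
Step 5: Eₐ = 1.1000e+05 J/mol = 110.0 kJ/mol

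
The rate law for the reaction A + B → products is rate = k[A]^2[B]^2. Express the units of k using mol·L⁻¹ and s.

(mol·L⁻¹)⁻³·s⁻¹

Step 1: Overall order = 2 + 2 = 4.
Step 2: rate has units mol·L⁻¹·s⁻¹; [A]^2[B]^2 has units (mol·L⁻¹)^4.
Step 3: k = rate/([A]^2[B]^2), so units of k = (mol·L⁻¹)^(1-4)·s⁻¹ = (mol·L⁻¹)⁻³·s⁻¹.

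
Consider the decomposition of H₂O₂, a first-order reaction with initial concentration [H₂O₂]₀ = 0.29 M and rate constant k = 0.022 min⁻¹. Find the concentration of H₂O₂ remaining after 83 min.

0.04671 M

Step 1: For a first-order reaction: [H₂O₂] = [H₂O₂]₀ × e^(-kt)
Step 2: [H₂O₂] = 0.29 × e^(-0.022 × 83)
Step 3: [H₂O₂] = 0.29 × e^(-1.826)
Step 4: [H₂O₂] = 0.29 × 0.161057 = 0.04671 M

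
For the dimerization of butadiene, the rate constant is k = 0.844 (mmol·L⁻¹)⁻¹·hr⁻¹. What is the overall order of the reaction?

second order (2)

Step 1: The units of k for an nth-order reaction are (concentration)^(1-n)·(time)⁻¹.
Step 2: Here k has units (mmol·L⁻¹)⁻¹·hr⁻¹, so the concentration exponent is -1.
Step 3: 1 - n = -1 ⇒ n = 2. The reaction is second order.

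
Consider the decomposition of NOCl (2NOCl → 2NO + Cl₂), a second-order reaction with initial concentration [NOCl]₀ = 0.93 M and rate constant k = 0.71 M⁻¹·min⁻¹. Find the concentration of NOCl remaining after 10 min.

0.1223 M

Step 1: For a second-order reaction: 1/[NOCl] = 1/[NOCl]₀ + kt
Step 2: 1/[NOCl] = 1/0.93 + 0.71 × 10
Step 3: 1/[NOCl] = 1.075 + 7.1 = 8.175
Step 4: [NOCl] = 1/8.175 = 0.1223 M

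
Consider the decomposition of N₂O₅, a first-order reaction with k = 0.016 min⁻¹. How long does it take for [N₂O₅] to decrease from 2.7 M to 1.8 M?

25.34 min

Step 1: For first-order: t = ln([N₂O₅]₀/[N₂O₅])/k
Step 2: t = ln(2.7/1.8)/0.016
Step 3: t = ln(1.5)/0.016
Step 4: t = 0.4055/0.016 = 25.34 min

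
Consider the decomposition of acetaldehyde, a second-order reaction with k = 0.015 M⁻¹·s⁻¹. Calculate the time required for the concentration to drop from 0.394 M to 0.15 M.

275.2 s

Step 1: For second-order: t = (1/[CH₃CHO] - 1/[CH₃CHO]₀)/k
Step 2: t = (1/0.15 - 1/0.394)/0.015
Step 3: t = (6.667 - 2.538)/0.015
Step 4: t = 4.129/0.015 = 275.2 s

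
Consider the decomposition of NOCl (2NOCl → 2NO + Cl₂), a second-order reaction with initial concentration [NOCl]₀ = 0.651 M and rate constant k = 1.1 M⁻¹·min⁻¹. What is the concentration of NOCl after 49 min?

0.01804 M

Step 1: For a second-order reaction: 1/[NOCl] = 1/[NOCl]₀ + kt
Step 2: 1/[NOCl] = 1/0.651 + 1.1 × 49
Step 3: 1/[NOCl] = 1.536 + 53.9 = 55.44
Step 4: [NOCl] = 1/55.44 = 0.01804 M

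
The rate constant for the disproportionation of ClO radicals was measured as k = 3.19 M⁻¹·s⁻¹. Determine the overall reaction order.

second order (2)

Step 1: The units of k for an nth-order reaction are (concentration)^(1-n)·(time)⁻¹.
Step 2: Here k has units M⁻¹·s⁻¹, so the concentration exponent is -1.
Step 3: 1 - n = -1 ⇒ n = 2. The reaction is second order.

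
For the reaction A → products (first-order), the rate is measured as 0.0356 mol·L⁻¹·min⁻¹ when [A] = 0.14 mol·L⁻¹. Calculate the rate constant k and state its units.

0.2543 min⁻¹

Step 1: rate = k[A]^1, so k = rate / [A]^1.
Step 2: k = 0.0356 / (0.14)^1 = 0.0356 / 0.14.
Step 3: k = 0.2543 min⁻¹.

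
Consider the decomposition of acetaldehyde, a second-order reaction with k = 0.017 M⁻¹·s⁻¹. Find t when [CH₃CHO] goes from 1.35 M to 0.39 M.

107.3 s

Step 1: For second-order: t = (1/[CH₃CHO] - 1/[CH₃CHO]₀)/k
Step 2: t = (1/0.39 - 1/1.35)/0.017
Step 3: t = (2.564 - 0.7407)/0.017
Step 4: t = 1.823/0.017 = 107.3 s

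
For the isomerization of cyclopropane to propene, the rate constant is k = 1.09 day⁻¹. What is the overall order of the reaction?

first order (1)

Step 1: The units of k for an nth-order reaction are (concentration)^(1-n)·(time)⁻¹.
Step 2: Here k has units day⁻¹, so the concentration exponent is 0.
Step 3: 1 - n = 0 ⇒ n = 1. The reaction is first order.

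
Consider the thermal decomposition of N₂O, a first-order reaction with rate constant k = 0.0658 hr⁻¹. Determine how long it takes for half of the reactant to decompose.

10.53 hr

Step 1: For a first-order reaction, t₁/₂ = ln(2)/k
Step 2: t₁/₂ = ln(2)/0.0658
Step 3: t₁/₂ = 0.6931/0.0658 = 10.53 hr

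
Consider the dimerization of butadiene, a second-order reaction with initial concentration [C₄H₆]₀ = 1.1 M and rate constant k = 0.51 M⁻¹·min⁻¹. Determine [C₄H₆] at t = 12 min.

0.1423 M

Step 1: For a second-order reaction: 1/[C₄H₆] = 1/[C₄H₆]₀ + kt
Step 2: 1/[C₄H₆] = 1/1.1 + 0.51 × 12
Step 3: 1/[C₄H₆] = 0.9091 + 6.12 = 7.029
Step 4: [C₄H₆] = 1/7.029 = 0.1423 M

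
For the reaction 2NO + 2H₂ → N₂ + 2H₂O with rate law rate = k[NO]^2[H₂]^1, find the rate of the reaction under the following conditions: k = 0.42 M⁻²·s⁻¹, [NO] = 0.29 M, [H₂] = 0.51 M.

0.01801 M/s

Step 1: The rate law is rate = k[NO]^2[H₂]^1
Step 2: Substitute: rate = 0.42 × (0.29)^2 × (0.51)^1
Step 3: rate = 0.42 × 0.0841 × 0.51 = 0.0180142 M/s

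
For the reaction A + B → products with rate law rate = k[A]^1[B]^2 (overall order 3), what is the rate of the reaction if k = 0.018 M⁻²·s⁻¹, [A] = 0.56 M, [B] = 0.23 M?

0.0005332 M/s

Step 1: The rate law is rate = k[A]^1[B]^2, overall order = 1+2 = 3
Step 2: Substitute values: rate = 0.018 × (0.56)^1 × (0.23)^2
Step 3: rate = 0.018 × 0.56 × 0.0529 = 0.000533232 M/s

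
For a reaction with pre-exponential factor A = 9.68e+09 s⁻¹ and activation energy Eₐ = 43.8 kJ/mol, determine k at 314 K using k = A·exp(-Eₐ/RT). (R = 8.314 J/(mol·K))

5.00e+02 s⁻¹

Step 1: Use the Arrhenius equation: k = A × exp(-Eₐ/RT)
Step 2: Convert Eₐ to J/mol: 43.8 kJ/mol = 43800 J/mol
Step 3: Calculate the exponent: -Eₐ/(RT) = -43800/(8.314 × 314) = -16.77778
Step 4: k = 9.68e+09 × exp(-16.77778)
Step 5: k = 9.68e+09 × 5.17015e-08 = 5.0047e+02 s⁻¹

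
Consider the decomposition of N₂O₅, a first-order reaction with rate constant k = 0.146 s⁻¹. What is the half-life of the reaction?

4.748 s

Step 1: For a first-order reaction, t₁/₂ = ln(2)/k
Step 2: t₁/₂ = ln(2)/0.146
Step 3: t₁/₂ = 0.6931/0.146 = 4.748 s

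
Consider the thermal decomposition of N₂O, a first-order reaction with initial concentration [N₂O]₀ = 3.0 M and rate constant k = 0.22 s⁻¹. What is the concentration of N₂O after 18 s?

0.05719 M

Step 1: For a first-order reaction: [N₂O] = [N₂O]₀ × e^(-kt)
Step 2: [N₂O] = 3.0 × e^(-0.22 × 18)
Step 3: [N₂O] = 3.0 × e^(-3.96)
Step 4: [N₂O] = 3.0 × 0.0190631 = 0.05719 M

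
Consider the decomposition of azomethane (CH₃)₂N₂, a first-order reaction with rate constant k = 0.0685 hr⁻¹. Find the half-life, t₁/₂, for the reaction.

10.12 hr

Step 1: For a first-order reaction, t₁/₂ = ln(2)/k
Step 2: t₁/₂ = ln(2)/0.0685
Step 3: t₁/₂ = 0.6931/0.0685 = 10.12 hr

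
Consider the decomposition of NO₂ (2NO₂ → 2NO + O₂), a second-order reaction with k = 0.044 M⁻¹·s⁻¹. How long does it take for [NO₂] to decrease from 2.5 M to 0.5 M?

36.36 s

Step 1: For second-order: t = (1/[NO₂] - 1/[NO₂]₀)/k
Step 2: t = (1/0.5 - 1/2.5)/0.044
Step 3: t = (2 - 0.4)/0.044
Step 4: t = 1.6/0.044 = 36.36 s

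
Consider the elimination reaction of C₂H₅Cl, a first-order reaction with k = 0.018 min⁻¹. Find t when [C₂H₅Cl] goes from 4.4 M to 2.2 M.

38.51 min

Step 1: For first-order: t = ln([C₂H₅Cl]₀/[C₂H₅Cl])/k
Step 2: t = ln(4.4/2.2)/0.018
Step 3: t = ln(2)/0.018
Step 4: t = 0.6931/0.018 = 38.51 min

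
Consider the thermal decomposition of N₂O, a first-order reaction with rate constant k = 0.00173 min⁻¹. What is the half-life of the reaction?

400.7 min

Step 1: For a first-order reaction, t₁/₂ = ln(2)/k
Step 2: t₁/₂ = ln(2)/0.00173
Step 3: t₁/₂ = 0.6931/0.00173 = 400.7 min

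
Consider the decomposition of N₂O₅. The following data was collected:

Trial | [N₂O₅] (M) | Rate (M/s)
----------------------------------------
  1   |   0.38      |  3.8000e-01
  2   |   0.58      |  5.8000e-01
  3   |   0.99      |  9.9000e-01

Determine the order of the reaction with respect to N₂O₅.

first order (1)

Step 1: Compare trials to find order n where rate₂/rate₁ = ([N₂O₅]₂/[N₂O₅]₁)^n
Step 2: rate₂/rate₁ = 5.8000e-01/3.8000e-01 = 1.526
Step 3: [N₂O₅]₂/[N₂O₅]₁ = 0.58/0.38 = 1.526
Step 4: n = ln(1.526)/ln(1.526) = 1.00 ≈ 1
Step 5: The reaction is first order in N₂O₅.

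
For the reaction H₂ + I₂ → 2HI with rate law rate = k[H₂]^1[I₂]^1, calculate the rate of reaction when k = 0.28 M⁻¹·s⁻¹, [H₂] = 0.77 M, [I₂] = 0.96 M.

0.207 M/s

Step 1: The rate law is rate = k[H₂]^1[I₂]^1
Step 2: Substitute: rate = 0.28 × (0.77)^1 × (0.96)^1
Step 3: rate = 0.28 × 0.77 × 0.96 = 0.206976 M/s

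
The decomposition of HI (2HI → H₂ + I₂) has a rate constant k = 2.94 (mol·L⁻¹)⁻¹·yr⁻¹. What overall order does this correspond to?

second order (2)

Step 1: The units of k for an nth-order reaction are (concentration)^(1-n)·(time)⁻¹.
Step 2: Here k has units (mol·L⁻¹)⁻¹·yr⁻¹, so the concentration exponent is -1.
Step 3: 1 - n = -1 ⇒ n = 2. The reaction is second order.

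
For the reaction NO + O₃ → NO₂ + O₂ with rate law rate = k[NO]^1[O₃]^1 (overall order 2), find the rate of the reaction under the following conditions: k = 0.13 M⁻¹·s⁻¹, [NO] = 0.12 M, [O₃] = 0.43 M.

0.006708 M/s

Step 1: The rate law is rate = k[NO]^1[O₃]^1, overall order = 1+1 = 2
Step 2: Substitute values: rate = 0.13 × (0.12)^1 × (0.43)^1
Step 3: rate = 0.13 × 0.12 × 0.43 = 0.006708 M/s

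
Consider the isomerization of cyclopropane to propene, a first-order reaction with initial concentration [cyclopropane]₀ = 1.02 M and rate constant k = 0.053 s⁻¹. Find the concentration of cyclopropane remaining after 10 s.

0.6004 M

Step 1: For a first-order reaction: [cyclopropane] = [cyclopropane]₀ × e^(-kt)
Step 2: [cyclopropane] = 1.02 × e^(-0.053 × 10)
Step 3: [cyclopropane] = 1.02 × e^(-0.53)
Step 4: [cyclopropane] = 1.02 × 0.588605 = 0.6004 M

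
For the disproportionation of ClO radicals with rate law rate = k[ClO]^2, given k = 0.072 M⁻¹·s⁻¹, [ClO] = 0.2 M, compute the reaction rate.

0.00288 M/s

Step 1: Identify the rate law: rate = k[ClO]^2
Step 2: Substitute values: rate = 0.072 × (0.2)^2
Step 3: Calculate: rate = 0.072 × 0.04 = 0.00288 M/s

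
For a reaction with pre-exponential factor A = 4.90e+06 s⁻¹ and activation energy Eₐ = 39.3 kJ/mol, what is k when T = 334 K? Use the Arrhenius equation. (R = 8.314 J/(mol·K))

3.50e+00 s⁻¹

Step 1: Use the Arrhenius equation: k = A × exp(-Eₐ/RT)
Step 2: Convert Eₐ to J/mol: 39.3 kJ/mol = 39300 J/mol
Step 3: Calculate the exponent: -Eₐ/(RT) = -39300/(8.314 × 334) = -14.15259
Step 4: k = 4.90e+06 × exp(-14.15259)
Step 5: k = 4.90e+06 × 7.13852e-07 = 3.4979e+00 s⁻¹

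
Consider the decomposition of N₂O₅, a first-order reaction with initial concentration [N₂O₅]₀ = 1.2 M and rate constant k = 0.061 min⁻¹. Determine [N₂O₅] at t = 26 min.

0.2457 M

Step 1: For a first-order reaction: [N₂O₅] = [N₂O₅]₀ × e^(-kt)
Step 2: [N₂O₅] = 1.2 × e^(-0.061 × 26)
Step 3: [N₂O₅] = 1.2 × e^(-1.586)
Step 4: [N₂O₅] = 1.2 × 0.204743 = 0.2457 M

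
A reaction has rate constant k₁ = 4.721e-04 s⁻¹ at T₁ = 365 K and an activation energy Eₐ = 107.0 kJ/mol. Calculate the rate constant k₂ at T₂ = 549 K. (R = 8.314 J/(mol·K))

6.402e+01 s⁻¹

Step 1: Use the two-temperature Arrhenius form: ln(k₂/k₁) = -Eₐ/R × (1/T₂ - 1/T₁)
Step 2: Convert Eₐ to J/mol: 107.0 kJ/mol = 107000 J/mol
Step 3: 1/T₂ - 1/T₁ = 1/549 - 1/365 = -9.182324e-04 K⁻¹
Step 4: ln(k₂/k₁) = -107000/8.314 × -9.182324e-04 = 11.81752
Step 5: k₂ = k₁ × exp(11.81752) = 4.721e-04 × 1.35608e+05 = 6.402e+01 s⁻¹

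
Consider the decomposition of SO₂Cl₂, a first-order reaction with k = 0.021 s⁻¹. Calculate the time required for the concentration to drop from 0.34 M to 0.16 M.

35.89 s

Step 1: For first-order: t = ln([SO₂Cl₂]₀/[SO₂Cl₂])/k
Step 2: t = ln(0.34/0.16)/0.021
Step 3: t = ln(2.125)/0.021
Step 4: t = 0.7538/0.021 = 35.89 s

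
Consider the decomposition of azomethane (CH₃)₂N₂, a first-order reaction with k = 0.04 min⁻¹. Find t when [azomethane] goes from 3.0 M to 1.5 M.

17.33 min

Step 1: For first-order: t = ln([azomethane]₀/[azomethane])/k
Step 2: t = ln(3.0/1.5)/0.04
Step 3: t = ln(2)/0.04
Step 4: t = 0.6931/0.04 = 17.33 min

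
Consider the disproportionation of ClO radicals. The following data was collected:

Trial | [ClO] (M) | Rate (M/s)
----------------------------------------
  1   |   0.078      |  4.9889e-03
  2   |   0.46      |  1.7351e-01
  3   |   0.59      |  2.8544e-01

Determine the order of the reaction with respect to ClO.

second order (2)

Step 1: Compare trials to find order n where rate₂/rate₁ = ([ClO]₂/[ClO]₁)^n
Step 2: rate₂/rate₁ = 1.7351e-01/4.9889e-03 = 34.78
Step 3: [ClO]₂/[ClO]₁ = 0.46/0.078 = 5.897
Step 4: n = ln(34.78)/ln(5.897) = 2.00 ≈ 2
Step 5: The reaction is second order in ClO.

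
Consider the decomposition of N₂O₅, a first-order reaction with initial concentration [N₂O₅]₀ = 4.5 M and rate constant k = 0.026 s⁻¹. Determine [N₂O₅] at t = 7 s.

3.751 M

Step 1: For a first-order reaction: [N₂O₅] = [N₂O₅]₀ × e^(-kt)
Step 2: [N₂O₅] = 4.5 × e^(-0.026 × 7)
Step 3: [N₂O₅] = 4.5 × e^(-0.182)
Step 4: [N₂O₅] = 4.5 × 0.833601 = 3.751 M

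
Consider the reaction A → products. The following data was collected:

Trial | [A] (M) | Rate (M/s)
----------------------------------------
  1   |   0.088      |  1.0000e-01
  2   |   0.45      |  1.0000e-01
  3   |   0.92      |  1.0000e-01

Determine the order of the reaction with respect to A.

zeroth order (0)

Step 1: Compare trials - when concentration changes, rate stays constant.
Step 2: rate₂/rate₁ = 1.0000e-01/1.0000e-01 = 1
Step 3: [A]₂/[A]₁ = 0.45/0.088 = 5.114
Step 4: Since rate ratio ≈ (conc ratio)^0, the reaction is zeroth order.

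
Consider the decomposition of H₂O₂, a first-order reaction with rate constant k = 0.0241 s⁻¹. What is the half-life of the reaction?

28.76 s

Step 1: For a first-order reaction, t₁/₂ = ln(2)/k
Step 2: t₁/₂ = ln(2)/0.0241
Step 3: t₁/₂ = 0.6931/0.0241 = 28.76 s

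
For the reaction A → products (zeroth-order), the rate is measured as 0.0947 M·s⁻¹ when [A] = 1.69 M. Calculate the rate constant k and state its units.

0.0947 M·s⁻¹

Step 1: For a zeroth-order reaction, rate = k (independent of concentration).
Step 2: k = rate = 0.0947 M·s⁻¹.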